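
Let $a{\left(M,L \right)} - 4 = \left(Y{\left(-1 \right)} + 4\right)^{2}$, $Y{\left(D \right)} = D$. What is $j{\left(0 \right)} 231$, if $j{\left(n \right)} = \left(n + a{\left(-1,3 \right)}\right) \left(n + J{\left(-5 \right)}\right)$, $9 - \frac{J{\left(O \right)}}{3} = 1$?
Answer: $72072$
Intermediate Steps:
$J{\left(O \right)} = 24$ ($J{\left(O \right)} = 27 - 3 = 24$)
$a{\left(M,L \right)} = 13$ ($a{\left(M,L \right)} = 4 + \left(-1 + 4\right)^{2} = 4 + 3^{2} = 4 + 9 = 13$)
$j{\left(n \right)} = \left(13 + n\right) \left(24 + n\right)$ ($j{\left(n \right)} = \left(n + 13\right) \left(n + 24\right) = \left(13 + n\right) \left(24 + n\right)$)
$j{\left(0 \right)} 231 = \left(312 + 0^{2} + 37 \cdot 0\right) 231 = \left(312 + 0 + 0\right) 231 = 312 \cdot 231 = 72072$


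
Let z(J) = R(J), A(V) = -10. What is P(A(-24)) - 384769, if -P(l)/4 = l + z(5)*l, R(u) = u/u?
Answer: -384689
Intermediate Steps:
R(u) = 1
z(J) = 1
P(l) = -8*l (P(l) = -4*(l + 1*l) = -4*(l + l) = -8*l)
P(A(-24)) - 384769 = -8*(-10) - 384769 = 80 - 384769 = -384689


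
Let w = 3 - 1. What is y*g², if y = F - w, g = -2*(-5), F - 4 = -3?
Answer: -100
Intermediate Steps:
F = 1 (F = 4 - 3 = 1)
g = 10
w = 2
y = -1 (y = 1 - 1*2 = 1 - 2 = -1)
y*g² = -1*10² = -1*100 = -100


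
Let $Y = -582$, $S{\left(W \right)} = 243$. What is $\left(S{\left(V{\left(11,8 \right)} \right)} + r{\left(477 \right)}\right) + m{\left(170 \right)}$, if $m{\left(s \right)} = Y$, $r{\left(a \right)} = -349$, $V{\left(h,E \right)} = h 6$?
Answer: $-688$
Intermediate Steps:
$V{\left(h,E \right)} = 6 h$
$m{\left(s \right)} = -582$
$\left(S{\left(V{\left(11,8 \right)} \right)} + r{\left(477 \right)}\right) + m{\left(170 \right)} = \left(243 - 349\right) - 582 = -106 - 582 = -688$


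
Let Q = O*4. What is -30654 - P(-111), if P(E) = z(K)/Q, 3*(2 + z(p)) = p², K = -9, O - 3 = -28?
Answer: -122615/4 ≈ -30654.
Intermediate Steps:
O = -25 (O = 3 - 28 = -25)
Q = -100 (Q = -25*4 = -100)
z(p) = -2 + p²/3
P(E) = -¼ (P(E) = (-2 + (⅓)*(-9)²)/(-100) = (-2 + (⅓)*81)*(-1/100) = (-2 + 27)*(-1/100) = 25*(-1/100) = -¼)
-30654 - P(-111) = -30654 - 1*(-¼) = -30654 + ¼ = -122615/4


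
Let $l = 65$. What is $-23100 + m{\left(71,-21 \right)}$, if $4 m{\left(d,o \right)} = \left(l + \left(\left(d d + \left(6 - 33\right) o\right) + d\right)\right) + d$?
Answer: $- \frac{86585}{4} \approx -21646.0$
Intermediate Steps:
$m{\left(d,o \right)} = \frac{65}{4} + \frac{d}{2} - \frac{27 o}{4} + \frac{d^{2}}{4}$ ($m{\left(d,o \right)} = \frac{\left(65 + \left(\left(d d + \left(6 - 33\right) o\right) + d\right)\right) + d}{4} = \frac{\left(65 + \left(\left(d^{2} + \left(6 - 33\right) o\right) + d\right)\right) + d}{4} = \frac{\left(65 + \left(\left(d^{2} - 27 o\right) + d\right)\right) + d}{4} = \frac{\left(65 + \left(d + d^{2} - 27 o\right)\right) + d}{4} = \frac{\left(65 + d + d^{2} - 27 o\right) + d}{4} = \frac{65 + d^{2} - 27 o + 2 d}{4} = \frac{65}{4} + \frac{d}{2} - \frac{27 o}{4} + \frac{d^{2}}{4}$)
$-23100 + m{\left(71,-21 \right)} = -23100 + \left(\frac{65}{4} + \frac{1}{2} \cdot 71 - - \frac{567}{4} + \frac{71^{2}}{4}\right) = -23100 + \left(\frac{65}{4} + \frac{71}{2} + \frac{567}{4} + \frac{1}{4} \cdot 5041\right) = -23100 + \left(\frac{65}{4} + \frac{71}{2} + \frac{567}{4} + \frac{5041}{4}\right) = -23100 + \frac{5815}{4} = - \frac{86585}{4}$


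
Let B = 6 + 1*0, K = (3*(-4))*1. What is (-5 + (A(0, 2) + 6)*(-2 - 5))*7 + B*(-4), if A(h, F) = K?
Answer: 235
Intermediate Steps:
K = -12 (K = -12*1 = -12)
A(h, F) = -12
B = 6 (B = 6 + 0 = 6)
(-5 + (A(0, 2) + 6)*(-2 - 5))*7 + B*(-4) = (-5 + (-12 + 6)*(-2 - 5))*7 + 6*(-4) = (-5 - 6*(-7))*7 - 24 = (-5 + 42)*7 - 24 = 37*7 - 24 = 259 - 24 = 235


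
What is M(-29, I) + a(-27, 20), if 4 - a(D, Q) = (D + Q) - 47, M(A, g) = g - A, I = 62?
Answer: 149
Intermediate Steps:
a(D, Q) = 51 - D - Q (a(D, Q) = 4 - ((D + Q) - 47) = 4 - (-47 + D + Q) = 4 + (47 - D - Q) = 51 - D - Q)
M(-29, I) + a(-27, 20) = (62 - 1*(-29)) + (51 - 1*(-27) - 1*20) = (62 + 29) + (51 + 27 - 20) = 91 + 58 = 149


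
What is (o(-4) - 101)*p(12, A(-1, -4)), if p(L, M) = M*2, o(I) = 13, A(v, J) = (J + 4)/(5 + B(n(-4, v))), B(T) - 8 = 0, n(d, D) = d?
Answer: 0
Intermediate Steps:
B(T) = 8 (B(T) = 8 + 0 = 8)
A(v, J) = 4/13 + J/13 (A(v, J) = (J + 4)/(5 + 8) = (4 + J)/13 = (4 + J)*(1/13) = 4/13 + J/13)
p(L, M) = 2*M
(o(-4) - 101)*p(12, A(-1, -4)) = (13 - 101)*(2*(4/13 + (1/13)*(-4))) = -176*(4/13 - 4/13) = -176*0 = -88*0 = 0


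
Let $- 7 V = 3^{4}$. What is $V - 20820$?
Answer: $- \frac{145821}{7} \approx -20832.0$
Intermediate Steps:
$V = - \frac{81}{7}$ ($V = - \frac{3^{4}}{7} = \left(- \frac{1}{7}\right) 81 = - \frac{81}{7} \approx -11.571$)
$V - 20820 = - \frac{81}{7} - 20820 = - \frac{145821}{7}$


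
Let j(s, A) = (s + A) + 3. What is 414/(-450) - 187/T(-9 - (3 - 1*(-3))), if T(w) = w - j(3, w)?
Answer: 4537/150 ≈ 30.247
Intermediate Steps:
j(s, A) = 3 + A + s (j(s, A) = (A + s) + 3 = 3 + A + s)
T(w) = -6 (T(w) = w - (3 + w + 3) = w - (6 + w) = w + (-6 - w) = -6)
414/(-450) - 187/T(-9 - (3 - 1*(-3))) = 414/(-450) - 187/(-6) = 414*(-1/450) - 187*(-⅙) = -23/25 + 187/6 = 4537/150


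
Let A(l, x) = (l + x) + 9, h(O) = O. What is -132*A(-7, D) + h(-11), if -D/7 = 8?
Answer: 7117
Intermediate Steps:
D = -56 (D = -7*8 = -56)
A(l, x) = 9 + l + x
-132*A(-7, D) + h(-11) = -132*(9 - 7 - 56) - 11 = -132*(-54) - 11 = 7128 - 11 = 7117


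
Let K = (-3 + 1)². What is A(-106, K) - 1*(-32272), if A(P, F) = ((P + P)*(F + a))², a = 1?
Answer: 1155872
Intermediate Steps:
K = 4 (K = (-2)² = 4)
A(P, F) = 4*P²*(1 + F)² (A(P, F) = ((P + P)*(F + 1))² = ((2*P)*(1 + F))² = (2*P*(1 + F))² = 4*P²*(1 + F)²)
A(-106, K) - 1*(-32272) = 4*(-106)²*(1 + 4)² - 1*(-32272) = 4*11236*5² + 32272 = 4*11236*25 + 32272 = 1123600 + 32272 = 1155872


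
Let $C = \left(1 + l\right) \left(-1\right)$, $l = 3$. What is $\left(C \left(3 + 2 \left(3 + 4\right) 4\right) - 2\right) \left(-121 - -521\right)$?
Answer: $-95200$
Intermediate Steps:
$C = -4$ ($C = \left(1 + 3\right) \left(-1\right) = 4 \left(-1\right) = -4$)
$\left(C \left(3 + 2 \left(3 + 4\right) 4\right) - 2\right) \left(-121 - -521\right) = \left(- 4 \left(3 + 2 \left(3 + 4\right) 4\right) - 2\right) \left(-121 - -521\right) = \left(- 4 \left(3 + 2 \cdot 7 \cdot 4\right) - 2\right) \left(-121 + 521\right) = \left(- 4 \left(3 + 2 \cdot 28\right) - 2\right) 400 = \left(- 4 \left(3 + 56\right) - 2\right) 400 = \left(\left(-4\right) 59 - 2\right) 400 = \left(-236 - 2\right) 400 = \left(-238\right) 400 = -95200$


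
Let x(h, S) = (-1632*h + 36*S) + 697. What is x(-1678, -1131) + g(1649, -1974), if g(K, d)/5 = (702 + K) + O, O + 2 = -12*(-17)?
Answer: 2711242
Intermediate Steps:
O = 202 (O = -2 - 12*(-17) = -2 + 204 = 202)
x(h, S) = 697 - 1632*h + 36*S
g(K, d) = 4520 + 5*K (g(K, d) = 5*((702 + K) + 202) = 5*(904 + K) = 4520 + 5*K)
x(-1678, -1131) + g(1649, -1974) = (697 - 1632*(-1678) + 36*(-1131)) + (4520 + 5*1649) = (697 + 2738496 - 40716) + (4520 + 8245) = 2698477 + 12765 = 2711242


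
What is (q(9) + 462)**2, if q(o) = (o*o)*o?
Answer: 1418481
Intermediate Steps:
q(o) = o**3 (q(o) = o**2*o = o**3)
(q(9) + 462)**2 = (9**3 + 462)**2 = (729 + 462)**2 = 1191**2 = 1418481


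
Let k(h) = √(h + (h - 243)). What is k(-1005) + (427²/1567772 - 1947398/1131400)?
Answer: -88962157083/55430538775 + I*√2253 ≈ -1.6049 + 47.466*I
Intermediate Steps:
k(h) = √(-243 + 2*h) (k(h) = √(h + (-243 + h)) = √(-243 + 2*h))
k(-1005) + (427²/1567772 - 1947398/1131400) = √(-243 + 2*(-1005)) + (427²/1567772 - 1947398/1131400) = √(-243 - 2010) + (182329*(1/1567772) - 1947398*1/1131400) = √(-2253) + (182329/1567772 - 973699/565700) = I*√2253 - 88962157083/55430538775 = -88962157083/55430538775 + I*√2253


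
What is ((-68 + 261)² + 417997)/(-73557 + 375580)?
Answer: 455246/302023 ≈ 1.5073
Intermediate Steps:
((-68 + 261)² + 417997)/(-73557 + 375580) = (193² + 417997)/302023 = (37249 + 417997)*(1/302023) = 455246*(1/302023) = 455246/302023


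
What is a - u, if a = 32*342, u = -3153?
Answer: 14097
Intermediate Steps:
a = 10944
a - u = 10944 - 1*(-3153) = 10944 + 3153 = 14097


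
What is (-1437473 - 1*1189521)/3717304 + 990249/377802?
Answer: 224047748459/117033740484 ≈ 1.9144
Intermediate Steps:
(-1437473 - 1*1189521)/3717304 + 990249/377802 = (-1437473 - 1189521)*(1/3717304) + 990249*(1/377802) = -2626994*1/3717304 + 330083/125934 = -1313497/1858652 + 330083/125934 = 224047748459/117033740484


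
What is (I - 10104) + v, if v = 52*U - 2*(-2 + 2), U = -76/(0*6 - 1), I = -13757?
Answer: -19909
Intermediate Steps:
U = 76 (U = -76/(0 - 1) = -76/(-1) = -76*(-1) = 76)
v = 3952 (v = 52*76 - 2*(-2 + 2) = 3952 - 2*0 = 3952 + 0 = 3952)
(I - 10104) + v = (-13757 - 10104) + 3952 = -23861 + 3952 = -19909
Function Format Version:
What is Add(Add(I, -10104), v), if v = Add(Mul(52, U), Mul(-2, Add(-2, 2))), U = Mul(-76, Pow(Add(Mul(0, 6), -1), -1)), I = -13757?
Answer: -19909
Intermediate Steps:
U = 76 (U = Mul(-76, Pow(Add(0, -1), -1)) = Mul(-76, Pow(-1, -1)) = Mul(-76, -1) = 76)
v = 3952 (v = Add(Mul(52, 76), Mul(-2, Add(-2, 2))) = Add(3952, Mul(-2, 0)) = Add(3952, 0) = 3952)
Add(Add(I, -10104), v) = Add(Add(-13757, -10104), 3952) = Add(-23861, 3952) = -19909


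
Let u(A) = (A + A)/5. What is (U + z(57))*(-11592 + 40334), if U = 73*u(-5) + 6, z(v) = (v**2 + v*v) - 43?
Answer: 181505730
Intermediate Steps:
z(v) = -43 + 2*v**2 (z(v) = (v**2 + v**2) - 43 = 2*v**2 - 43 = -43 + 2*v**2)
u(A) = 2*A/5 (u(A) = (2*A)*(1/5) = 2*A/5)
U = -140 (U = 73*((2/5)*(-5)) + 6 = 73*(-2) + 6 = -146 + 6 = -140)
(U + z(57))*(-11592 + 40334) = (-140 + (-43 + 2*57**2))*(-11592 + 40334) = (-140 + (-43 + 2*3249))*28742 = (-140 + (-43 + 6498))*28742 = (-140 + 6455)*28742 = 6315*28742 = 181505730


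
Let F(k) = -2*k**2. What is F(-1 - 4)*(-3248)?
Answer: 162400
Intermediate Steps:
F(-1 - 4)*(-3248) = -2*(-1 - 4)**2*(-3248) = -2*(-5)**2*(-3248) = -2*25*(-3248) = -50*(-3248) = 162400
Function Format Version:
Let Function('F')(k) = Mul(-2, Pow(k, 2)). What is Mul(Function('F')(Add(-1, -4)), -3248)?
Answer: 162400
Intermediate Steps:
Mul(Function('F')(Add(-1, -4)), -3248) = Mul(Mul(-2, Pow(Add(-1, -4), 2)), -3248) = Mul(Mul(-2, Pow(-5, 2)), -3248) = Mul(Mul(-2, 25), -3248) = Mul(-50, -3248) = 162400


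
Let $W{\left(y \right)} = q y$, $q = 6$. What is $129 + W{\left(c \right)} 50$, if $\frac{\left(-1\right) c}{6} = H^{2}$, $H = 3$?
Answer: $-16071$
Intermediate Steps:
$c = -54$ ($c = - 6 \cdot 3^{2} = \left(-6\right) 9 = -54$)
$W{\left(y \right)} = 6 y$
$129 + W{\left(c \right)} 50 = 129 + 6 \left(-54\right) 50 = 129 - 16200 = -16071$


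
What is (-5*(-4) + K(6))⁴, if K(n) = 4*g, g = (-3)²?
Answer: 9834496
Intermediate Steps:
g = 9
K(n) = 36 (K(n) = 4*9 = 36)
(-5*(-4) + K(6))⁴ = (-5*(-4) + 36)⁴ = (20 + 36)⁴ = 56⁴ = 9834496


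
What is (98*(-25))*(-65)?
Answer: 159250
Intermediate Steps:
(98*(-25))*(-65) = -2450*(-65) = 159250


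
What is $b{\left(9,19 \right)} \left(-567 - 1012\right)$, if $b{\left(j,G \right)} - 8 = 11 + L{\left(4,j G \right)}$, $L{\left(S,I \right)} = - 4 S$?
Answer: $-4737$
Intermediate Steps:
$b{\left(j,G \right)} = 3$ ($b{\left(j,G \right)} = 8 + \left(11 - 16\right) = 8 - 5 = 3$)
$b{\left(9,19 \right)} \left(-567 - 1012\right) = 3 \left(-567 - 1012\right) = 3 \left(-1579\right) = -4737$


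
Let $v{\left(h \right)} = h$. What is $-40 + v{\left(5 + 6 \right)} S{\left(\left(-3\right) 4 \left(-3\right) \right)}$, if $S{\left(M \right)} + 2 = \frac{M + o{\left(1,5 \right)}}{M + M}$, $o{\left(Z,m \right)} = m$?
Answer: $- \frac{4013}{72} \approx -55.736$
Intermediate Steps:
$S{\left(M \right)} = -2 + \frac{5 + M}{2 M}$ ($S{\left(M \right)} = -2 + \frac{M + 5}{M + M} = -2 + \frac{5 + M}{2 M}$)
$-40 + v{\left(5 + 6 \right)} S{\left(\left(-3\right) 4 \left(-3\right) \right)} = -40 + \left(5 + 6\right) \frac{5 - 3 \left(-3\right) 4 \left(-3\right)}{2 \left(-3\right) 4 \left(-3\right)} = -40 + 11 \frac{5 - 3 \left(\left(-12\right) \left(-3\right)\right)}{2 \left(\left(-12\right) \left(-3\right)\right)} = -40 + 11 \frac{5 - 108}{2 \cdot 36} = -40 + 11 \cdot \frac{1}{2} \cdot \frac{1}{36} \left(5 - 108\right) = -40 + 11 \cdot \frac{1}{2} \cdot \frac{1}{36} \left(-103\right) = -40 + 11 \left(- \frac{103}{72}\right) = -40 - \frac{1133}{72} = - \frac{4013}{72}$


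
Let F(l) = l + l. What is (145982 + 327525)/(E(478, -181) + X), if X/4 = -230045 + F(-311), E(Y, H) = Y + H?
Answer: -473507/922371 ≈ -0.51336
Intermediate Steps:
F(l) = 2*l
E(Y, H) = H + Y
X = -922668 (X = 4*(-230045 + 2*(-311)) = 4*(-230045 - 622) = 4*(-230667) = -922668)
(145982 + 327525)/(E(478, -181) + X) = (145982 + 327525)/((-181 + 478) - 922668) = 473507/(297 - 922668) = 473507/(-922371) = 473507*(-1/922371) = -473507/922371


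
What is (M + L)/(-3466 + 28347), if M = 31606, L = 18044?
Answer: 49650/24881 ≈ 1.9955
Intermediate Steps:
(M + L)/(-3466 + 28347) = (31606 + 18044)/(-3466 + 28347) = 49650/24881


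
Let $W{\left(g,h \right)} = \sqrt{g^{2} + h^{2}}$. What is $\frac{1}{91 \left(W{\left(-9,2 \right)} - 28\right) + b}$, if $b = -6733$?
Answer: $- \frac{9281}{85433076} - \frac{91 \sqrt{85}}{85433076} \approx -0.00011846$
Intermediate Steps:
$\frac{1}{91 \left(W{\left(-9,2 \right)} - 28\right) + b} = \frac{1}{91 \left(\sqrt{\left(-9\right)^{2} + 2^{2}} - 28\right) - 6733} = \frac{1}{91 \left(\sqrt{81 + 4} - 28\right) - 6733} = \frac{1}{91 \left(\sqrt{85} - 28\right) - 6733} = \frac{1}{91 \left(-28 + \sqrt{85}\right) - 6733} = \frac{1}{\left(-2548 + 91 \sqrt{85}\right) - 6733} = \frac{1}{-9281 + 91 \sqrt{85}}$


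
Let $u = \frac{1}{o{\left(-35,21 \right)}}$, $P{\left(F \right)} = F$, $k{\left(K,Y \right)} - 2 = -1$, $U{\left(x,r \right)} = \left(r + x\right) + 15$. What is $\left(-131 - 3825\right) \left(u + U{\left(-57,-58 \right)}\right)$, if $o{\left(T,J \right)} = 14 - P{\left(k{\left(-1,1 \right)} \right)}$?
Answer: $\frac{5138844}{13} \approx 3.953 \cdot 10^{5}$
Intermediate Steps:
$U{\left(x,r \right)} = 15 + r + x$
$k{\left(K,Y \right)} = 1$ ($k{\left(K,Y \right)} = 2 - 1 = 1$)
$o{\left(T,J \right)} = 13$ ($o{\left(T,J \right)} = 14 - 1 = 13$)
$u = \frac{1}{13} \approx 0.076923$
$\left(-131 - 3825\right) \left(u + U{\left(-57,-58 \right)}\right) = \left(-131 - 3825\right) \left(\frac{1}{13} - 100\right) = - 3956 \left(\frac{1}{13} - 100\right) = \left(-3956\right) \left(- \frac{1299}{13}\right) = \frac{5138844}{13}$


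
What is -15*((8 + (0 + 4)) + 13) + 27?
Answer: -348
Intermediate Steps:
-15*((8 + (0 + 4)) + 13) + 27 = -15*((8 + 4) + 13) + 27 = -15*(12 + 13) + 27 = -15*25 + 27 = -375 + 27 = -348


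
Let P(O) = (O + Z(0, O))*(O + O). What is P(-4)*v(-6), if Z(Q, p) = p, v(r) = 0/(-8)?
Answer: 0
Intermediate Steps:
v(r) = 0 (v(r) = 0*(-1/8) = 0)
P(O) = 4*O**2 (P(O) = (O + O)*(O + O) = (2*O)*(2*O) = 4*O**2)
P(-4)*v(-6) = (4*(-4)**2)*0 = (4*16)*0 = 64*0 = 0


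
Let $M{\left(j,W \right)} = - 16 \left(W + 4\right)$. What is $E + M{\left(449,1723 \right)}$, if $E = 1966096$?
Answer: $1938464$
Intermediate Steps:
$M{\left(j,W \right)} = -64 - 16 W$ ($M{\left(j,W \right)} = - 16 \left(4 + W\right) = -64 - 16 W$)
$E + M{\left(449,1723 \right)} = 1966096 - 27632 = 1938464$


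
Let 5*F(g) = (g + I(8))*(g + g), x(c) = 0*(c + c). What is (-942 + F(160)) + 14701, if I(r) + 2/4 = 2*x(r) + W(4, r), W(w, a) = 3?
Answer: 24159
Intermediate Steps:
x(c) = 0 (x(c) = 0*(2*c) = 0)
I(r) = 5/2 (I(r) = -½ + (2*0 + 3) = -½ + (0 + 3) = -½ + 3 = 5/2)
F(g) = 2*g*(5/2 + g)/5 (F(g) = ((g + 5/2)*(g + g))/5 = ((5/2 + g)*(2*g))/5 = (2*g*(5/2 + g))/5 = 2*g*(5/2 + g)/5)
(-942 + F(160)) + 14701 = (-942 + (⅕)*160*(5 + 2*160)) + 14701 = (-942 + (⅕)*160*(5 + 320)) + 14701 = (-942 + (⅕)*160*325) + 14701 = (-942 + 10400) + 14701 = 9458 + 14701 = 24159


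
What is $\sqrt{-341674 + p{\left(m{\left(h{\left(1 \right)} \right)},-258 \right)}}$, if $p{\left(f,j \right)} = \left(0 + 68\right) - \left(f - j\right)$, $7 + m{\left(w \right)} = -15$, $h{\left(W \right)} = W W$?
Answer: $i \sqrt{341842} \approx 584.67 i$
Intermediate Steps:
$h{\left(W \right)} = W^{2}$
$m{\left(w \right)} = -22$ ($m{\left(w \right)} = -7 - 15 = -22$)
$p{\left(f,j \right)} = 68 + j - f$ ($p{\left(f,j \right)} = 68 - \left(f - j\right) = 68 + j - f$)
$\sqrt{-341674 + p{\left(m{\left(h{\left(1 \right)} \right)},-258 \right)}} = \sqrt{-341674 - 168} = \sqrt{-341842} = i \sqrt{341842}$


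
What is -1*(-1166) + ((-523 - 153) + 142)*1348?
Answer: -718666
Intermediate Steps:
-1*(-1166) + ((-523 - 153) + 142)*1348 = 1166 + (-676 + 142)*1348 = 1166 - 534*1348 = 1166 - 719832 = -718666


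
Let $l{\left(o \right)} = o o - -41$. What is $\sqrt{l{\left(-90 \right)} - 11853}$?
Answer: $8 i \sqrt{58} \approx 60.926 i$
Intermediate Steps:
$l{\left(o \right)} = 41 + o^{2}$ ($l{\left(o \right)} = o^{2} + 41 = 41 + o^{2}$)
$\sqrt{l{\left(-90 \right)} - 11853} = \sqrt{\left(41 + \left(-90\right)^{2}\right) - 11853} = \sqrt{\left(41 + 8100\right) - 11853} = \sqrt{8141 - 11853} = \sqrt{-3712} = 8 i \sqrt{58}$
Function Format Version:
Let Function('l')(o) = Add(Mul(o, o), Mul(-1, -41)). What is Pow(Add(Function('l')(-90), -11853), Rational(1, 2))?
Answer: Mul(8, I, Pow(58, Rational(1, 2))) ≈ Mul(60.926, I)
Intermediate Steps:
Function('l')(o) = Add(41, Pow(o, 2)) (Function('l')(o) = Add(Pow(o, 2), 41) = Add(41, Pow(o, 2)))
Pow(Add(Function('l')(-90), -11853), Rational(1, 2)) = Pow(Add(Add(41, Pow(-90, 2)), -11853), Rational(1, 2)) = Pow(Add(Add(41, 8100), -11853), Rational(1, 2)) = Pow(Add(8141, -11853), Rational(1, 2)) = Pow(-3712, Rational(1, 2)) = Mul(8, I, Pow(58, Rational(1, 2)))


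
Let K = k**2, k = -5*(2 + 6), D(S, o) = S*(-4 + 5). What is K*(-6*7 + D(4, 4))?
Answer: -60800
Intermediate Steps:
D(S, o) = S (D(S, o) = S*1 = S)
k = -40 (k = -5*8 = -40)
K = 1600 (K = (-40)**2 = 1600)
K*(-6*7 + D(4, 4)) = 1600*(-6*7 + 4) = 1600*(-42 + 4) = 1600*(-38) = -60800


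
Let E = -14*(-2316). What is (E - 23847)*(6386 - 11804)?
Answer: -46470186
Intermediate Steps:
E = 32424
(E - 23847)*(6386 - 11804) = (32424 - 23847)*(6386 - 11804) = 8577*(-5418) = -46470186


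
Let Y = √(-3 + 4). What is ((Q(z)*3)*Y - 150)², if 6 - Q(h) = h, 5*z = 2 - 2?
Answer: 17424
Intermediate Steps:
z = 0 (z = (2 - 2)/5 = (⅕)*0 = 0)
Q(h) = 6 - h
Y = 1 (Y = √1 = 1)
((Q(z)*3)*Y - 150)² = (((6 - 1*0)*3)*1 - 150)² = (((6 + 0)*3)*1 - 150)² = ((6*3)*1 - 150)² = (18*1 - 150)² = (18 - 150)² = (-132)² = 17424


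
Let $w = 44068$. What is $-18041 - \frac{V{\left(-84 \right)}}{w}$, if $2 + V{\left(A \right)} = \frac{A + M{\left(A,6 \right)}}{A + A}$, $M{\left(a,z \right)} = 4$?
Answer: $- \frac{4173911629}{231357} \approx -18041.0$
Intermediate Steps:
$V{\left(A \right)} = -2 + \frac{4 + A}{2 A}$ ($V{\left(A \right)} = -2 + \frac{A + 4}{A + A} = -2 + \frac{4 + A}{2 A}$)
$-18041 - \frac{V{\left(-84 \right)}}{w} = -18041 - \frac{- \frac{3}{2} + \frac{2}{-84}}{44068} = -18041 - \left(- \frac{3}{2} + 2 \left(- \frac{1}{84}\right)\right) \frac{1}{44068} = -18041 - \left(- \frac{3}{2} - \frac{1}{42}\right) \frac{1}{44068} = -18041 - \left(- \frac{32}{21}\right) \frac{1}{44068} = -18041 - - \frac{8}{231357} = -18041 + \frac{8}{231357} = - \frac{4173911629}{231357}$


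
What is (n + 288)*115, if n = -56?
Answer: 26680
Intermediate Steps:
(n + 288)*115 = (-56 + 288)*115 = 232*115 = 26680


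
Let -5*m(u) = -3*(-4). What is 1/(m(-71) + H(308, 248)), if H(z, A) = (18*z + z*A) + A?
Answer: 5/410868 ≈ 1.2169e-5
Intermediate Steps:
m(u) = -12/5 (m(u) = -(-3)*(-4)/5 = -1/5*12 = -12/5)
H(z, A) = A + 18*z + A*z (H(z, A) = (18*z + A*z) + A = A + 18*z + A*z)
1/(m(-71) + H(308, 248)) = 1/(-12/5 + (248 + 18*308 + 248*308)) = 1/(-12/5 + (248 + 5544 + 76384)) = 1/(-12/5 + 82176) = 1/(410868/5) = 5/410868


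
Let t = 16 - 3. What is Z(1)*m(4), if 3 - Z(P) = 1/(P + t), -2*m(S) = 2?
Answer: -41/14 ≈ -2.9286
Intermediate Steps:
m(S) = -1 (m(S) = -½*2 = -1)
t = 13
Z(P) = 3 - 1/(13 + P) (Z(P) = 3 - 1/(P + 13) = 3 - 1/(13 + P))
Z(1)*m(4) = ((38 + 3*1)/(13 + 1))*(-1) = ((38 + 3)/14)*(-1) = ((1/14)*41)*(-1) = (41/14)*(-1) = -41/14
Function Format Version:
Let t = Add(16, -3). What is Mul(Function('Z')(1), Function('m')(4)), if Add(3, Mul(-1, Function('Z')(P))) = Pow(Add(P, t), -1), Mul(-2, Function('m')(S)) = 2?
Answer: Rational(-41, 14) ≈ -2.9286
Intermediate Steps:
Function('m')(S) = -1 (Function('m')(S) = Mul(Rational(-1, 2), 2) = -1)
t = 13
Function('Z')(P) = Add(3, Mul(-1, Pow(Add(13, P), -1))) (Function('Z')(P) = Add(3, Mul(-1, Pow(Add(P, 13), -1))) = Add(3, Mul(-1, Pow(Add(13, P), -1))))
Mul(Function('Z')(1), Function('m')(4)) = Mul(Mul(Pow(Add(13, 1), -1), Add(38, Mul(3, 1))), -1) = Mul(Mul(Pow(14, -1), Add(38, 3)), -1) = Mul(Mul(Rational(1, 14), 41), -1) = Mul(Rational(41, 14), -1) = Rational(-41, 14)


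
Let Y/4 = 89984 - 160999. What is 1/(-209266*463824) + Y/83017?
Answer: -27571600219930057/8057845298356128 ≈ -3.4217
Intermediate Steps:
Y = -284060 (Y = 4*(89984 - 160999) = 4*(-71015) = -284060)
1/(-209266*463824) + Y/83017 = 1/(-209266*463824) - 284060/83017 = -1/209266*1/463824 - 284060*1/83017 = -1/97062593184 - 284060/83017 = -27571600219930057/8057845298356128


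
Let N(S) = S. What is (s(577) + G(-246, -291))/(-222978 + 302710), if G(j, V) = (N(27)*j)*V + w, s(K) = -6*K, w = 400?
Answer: 482440/19933 ≈ 24.203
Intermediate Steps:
G(j, V) = 400 + 27*V*j (G(j, V) = (27*j)*V + 400 = 27*V*j + 400 = 400 + 27*V*j)
(s(577) + G(-246, -291))/(-222978 + 302710) = (-6*577 + (400 + 27*(-291)*(-246)))/(-222978 + 302710) = (-3462 + (400 + 1932822))/79732 = (-3462 + 1933222)*(1/79732) = 1929760*(1/79732) = 482440/19933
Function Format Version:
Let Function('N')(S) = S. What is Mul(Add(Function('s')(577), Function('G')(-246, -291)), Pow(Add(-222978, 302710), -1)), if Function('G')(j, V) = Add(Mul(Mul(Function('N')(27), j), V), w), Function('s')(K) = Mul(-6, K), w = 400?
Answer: Rational(482440, 19933) ≈ 24.203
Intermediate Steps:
Function('G')(j, V) = Add(400, Mul(27, V, j)) (Function('G')(j, V) = Add(Mul(Mul(27, j), V), 400) = Add(Mul(27, V, j), 400) = Add(400, Mul(27, V, j)))
Mul(Add(Function('s')(577), Function('G')(-246, -291)), Pow(Add(-222978, 302710), -1)) = Mul(Add(Mul(-6, 577), Add(400, Mul(27, -291, -246))), Pow(Add(-222978, 302710), -1)) = Mul(Add(-3462, Add(400, 1932822)), Pow(79732, -1)) = Mul(Add(-3462, 1933222), Rational(1, 79732)) = Mul(1929760, Rational(1, 79732)) = Rational(482440, 19933)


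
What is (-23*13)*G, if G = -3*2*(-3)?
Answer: -5382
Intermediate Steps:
G = 18 (G = -6*(-3) = 18)
(-23*13)*G = -23*13*18 = -299*18 = -5382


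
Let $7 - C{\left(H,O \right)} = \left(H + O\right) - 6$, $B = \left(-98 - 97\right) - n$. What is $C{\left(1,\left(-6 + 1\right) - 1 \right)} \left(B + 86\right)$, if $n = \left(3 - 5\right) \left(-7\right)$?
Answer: $-2214$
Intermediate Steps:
$n = 14$ ($n = \left(-2\right) \left(-7\right) = 14$)
$B = -209$ ($B = \left(-98 - 97\right) - 14 = -195 - 14 = -209$)
$C{\left(H,O \right)} = 13 - H - O$ ($C{\left(H,O \right)} = 7 - \left(\left(H + O\right) - 6\right) = 7 - \left(-6 + H + O\right) = 13 - H - O$)
$C{\left(1,\left(-6 + 1\right) - 1 \right)} \left(B + 86\right) = \left(13 - 1 - \left(\left(-6 + 1\right) - 1\right)\right) \left(-209 + 86\right) = \left(13 - 1 - \left(-5 - 1\right)\right) \left(-123\right) = \left(13 - 1 - -6\right) \left(-123\right) = \left(13 - 1 + 6\right) \left(-123\right) = 18 \left(-123\right) = -2214$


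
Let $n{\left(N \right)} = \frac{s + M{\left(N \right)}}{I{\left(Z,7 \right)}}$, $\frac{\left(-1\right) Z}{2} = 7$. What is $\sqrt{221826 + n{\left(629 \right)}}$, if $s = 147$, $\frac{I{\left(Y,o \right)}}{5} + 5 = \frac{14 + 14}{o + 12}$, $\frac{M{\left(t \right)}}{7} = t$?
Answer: $\frac{2 \sqrt{248654621}}{67} \approx 470.71$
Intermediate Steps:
$Z = -14$ ($Z = \left(-2\right) 7 = -14$)
$M{\left(t \right)} = 7 t$
$I{\left(Y,o \right)} = -25 + \frac{140}{12 + o}$ ($I{\left(Y,o \right)} = -25 + 5 \frac{14 + 14}{o + 12} = -25 + 5 \frac{28}{12 + o} = -25 + \frac{140}{12 + o}$)
$n{\left(N \right)} = - \frac{2793}{335} - \frac{133 N}{335}$ ($n{\left(N \right)} = \frac{147 + 7 N}{5 \frac{1}{12 + 7} \left(-32 - 35\right)} = \frac{147 + 7 N}{5 \cdot \frac{1}{19} \left(-32 - 35\right)} = \frac{147 + 7 N}{5 \cdot \frac{1}{19} \left(-67\right)} = \frac{147 + 7 N}{- \frac{335}{19}} = \left(147 + 7 N\right) \left(- \frac{19}{335}\right) = - \frac{2793}{335} - \frac{133 N}{335}$)
$\sqrt{221826 + n{\left(629 \right)}} = \sqrt{221826 - \frac{17290}{67}} = \sqrt{\frac{14845052}{67}} = \frac{2 \sqrt{248654621}}{67}$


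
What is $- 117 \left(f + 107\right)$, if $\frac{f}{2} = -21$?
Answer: $-7605$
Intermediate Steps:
$f = -42$ ($f = 2 \left(-21\right) = -42$)
$- 117 \left(f + 107\right) = - 117 \left(-42 + 107\right) = \left(-117\right) 65 = -7605$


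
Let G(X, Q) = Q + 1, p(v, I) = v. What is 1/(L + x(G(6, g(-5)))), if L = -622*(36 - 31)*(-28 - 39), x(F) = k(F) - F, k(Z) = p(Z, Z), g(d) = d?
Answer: 1/208370 ≈ 4.7992e-6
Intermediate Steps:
G(X, Q) = 1 + Q
k(Z) = Z
x(F) = 0 (x(F) = F - F = 0)
L = 208370 (L = -3110*(-67) = -622*(-335) = 208370)
1/(L + x(G(6, g(-5)))) = 1/(208370 + 0) = 1/208370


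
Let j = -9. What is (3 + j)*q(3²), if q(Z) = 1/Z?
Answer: -⅔ ≈ -0.66667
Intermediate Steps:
(3 + j)*q(3²) = (3 - 9)/(3²) = -6/9 = -6*⅑ = -⅔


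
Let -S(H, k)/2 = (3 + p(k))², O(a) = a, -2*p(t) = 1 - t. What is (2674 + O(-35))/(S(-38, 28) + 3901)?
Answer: 754/959 ≈ 0.78624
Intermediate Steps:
p(t) = -½ + t/2 (p(t) = -(1 - t)/2 = -½ + t/2)
S(H, k) = -2*(5/2 + k/2)² (S(H, k) = -2*(3 + (-½ + k/2))² = -2*(5/2 + k/2)²)
(2674 + O(-35))/(S(-38, 28) + 3901) = (2674 - 35)/(-(5 + 28)²/2 + 3901) = 2639/(-½*33² + 3901) = 2639/(-½*1089 + 3901) = 2639/(-1089/2 + 3901) = 2639/(6713/2) = 2639*(2/6713) = 754/959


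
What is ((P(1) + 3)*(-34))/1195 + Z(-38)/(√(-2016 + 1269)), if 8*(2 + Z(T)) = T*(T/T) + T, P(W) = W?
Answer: -136/1195 + 23*I*√83/498 ≈ -0.11381 + 0.42076*I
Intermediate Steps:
Z(T) = -2 + T/4 (Z(T) = -2 + (T*(T/T) + T)/8 = -2 + (T*1 + T)/8 = -2 + (T + T)/8 = -2 + (2*T)/8 = -2 + T/4)
((P(1) + 3)*(-34))/1195 + Z(-38)/(√(-2016 + 1269)) = ((1 + 3)*(-34))/1195 + (-2 + (¼)*(-38))/(√(-2016 + 1269)) = (4*(-34))*(1/1195) + (-2 - 19/2)/(√(-747)) = -136*1/1195 - 23*(-I*√83/249)/2 = -136/1195 - (-23)*I*√83/498 = -136/1195 + 23*I*√83/498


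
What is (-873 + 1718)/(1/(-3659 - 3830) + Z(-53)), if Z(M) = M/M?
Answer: 486785/576 ≈ 845.11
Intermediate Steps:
Z(M) = 1
(-873 + 1718)/(1/(-3659 - 3830) + Z(-53)) = (-873 + 1718)/(1/(-3659 - 3830) + 1) = 845/(1/(-7489) + 1) = 845/(-1/7489 + 1) = 845/(7488/7489) = 845*(7489/7488) = 486785/576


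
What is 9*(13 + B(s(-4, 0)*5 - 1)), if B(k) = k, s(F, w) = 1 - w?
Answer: 153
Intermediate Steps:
9*(13 + B(s(-4, 0)*5 - 1)) = 9*(13 + ((1 - 1*0)*5 - 1)) = 9*(13 + ((1 + 0)*5 - 1)) = 9*(13 + (1*5 - 1)) = 9*(13 + (5 - 1)) = 9*(13 + 4) = 9*17 = 153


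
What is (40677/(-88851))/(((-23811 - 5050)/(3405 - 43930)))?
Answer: -78496925/122110891 ≈ -0.64283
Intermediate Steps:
(40677/(-88851))/(((-23811 - 5050)/(3405 - 43930))) = (40677*(-1/88851))/((-28861/(-40525))) = -1937/(4231*((-28861*(-1/40525)))) = -1937/(4231*28861/40525) = -1937/4231*40525/28861 = -78496925/122110891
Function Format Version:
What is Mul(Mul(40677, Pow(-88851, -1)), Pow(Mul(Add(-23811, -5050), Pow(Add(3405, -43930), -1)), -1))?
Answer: Rational(-78496925, 122110891) ≈ -0.64283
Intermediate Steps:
Mul(Mul(40677, Pow(-88851, -1)), Pow(Mul(Add(-23811, -5050), Pow(Add(3405, -43930), -1)), -1)) = Mul(Mul(40677, Rational(-1, 88851)), Pow(Mul(-28861, Pow(-40525, -1)), -1)) = Mul(Rational(-1937, 4231), Pow(Mul(-28861, Rational(-1, 40525)), -1)) = Mul(Rational(-1937, 4231), Pow(Rational(28861, 40525), -1)) = Mul(Rational(-1937, 4231), Rational(40525, 28861)) = Rational(-78496925, 122110891)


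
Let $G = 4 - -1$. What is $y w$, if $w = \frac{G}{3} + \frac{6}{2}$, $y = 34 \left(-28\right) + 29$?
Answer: $- \frac{12922}{3} \approx -4307.3$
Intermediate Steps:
$G = 5$ ($G = 4 + 1 = 5$)
$y = -923$ ($y = -952 + 29 = -923$)
$w = \frac{14}{3}$ ($w = \frac{5}{3} + \frac{6}{2} = 5 \cdot \frac{1}{3} + 6 \cdot \frac{1}{2} = \frac{5}{3} + 3 = \frac{14}{3} \approx 4.6667$)
$y w = \left(-923\right) \frac{14}{3} = - \frac{12922}{3}$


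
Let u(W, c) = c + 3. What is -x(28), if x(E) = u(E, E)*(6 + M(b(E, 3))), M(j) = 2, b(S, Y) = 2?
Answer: -248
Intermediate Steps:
u(W, c) = 3 + c
x(E) = 24 + 8*E (x(E) = (3 + E)*(6 + 2) = (3 + E)*8 = 24 + 8*E)
-x(28) = -(24 + 8*28) = -(24 + 224) = -1*248 = -248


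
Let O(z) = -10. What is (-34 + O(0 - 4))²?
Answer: 1936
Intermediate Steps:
(-34 + O(0 - 4))² = (-34 - 10)² = (-44)² = 1936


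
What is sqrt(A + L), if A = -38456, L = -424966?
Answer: I*sqrt(463422) ≈ 680.75*I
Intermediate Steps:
sqrt(A + L) = sqrt(-38456 - 424966) = sqrt(-463422) = I*sqrt(463422)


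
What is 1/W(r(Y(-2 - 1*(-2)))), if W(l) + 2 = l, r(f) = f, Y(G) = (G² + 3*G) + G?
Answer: -½ ≈ -0.50000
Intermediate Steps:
Y(G) = G² + 4*G
W(l) = -2 + l
1/W(r(Y(-2 - 1*(-2)))) = 1/(-2 + (-2 - 1*(-2))*(4 + (-2 - 1*(-2)))) = 1/(-2 + (-2 + 2)*(4 + (-2 + 2))) = 1/(-2 + 0*(4 + 0)) = 1/(-2 + 0*4) = 1/(-2 + 0) = 1/(-2) = -½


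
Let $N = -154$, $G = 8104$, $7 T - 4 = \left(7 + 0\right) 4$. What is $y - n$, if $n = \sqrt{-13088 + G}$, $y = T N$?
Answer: $-704 - 2 i \sqrt{1246} \approx -704.0 - 70.597 i$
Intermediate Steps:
$T = \frac{32}{7}$ ($T = \frac{4}{7} + \frac{\left(7 + 0\right) 4}{7} = \frac{4}{7} + \frac{7 \cdot 4}{7} = \frac{4}{7} + \frac{1}{7} \cdot 28 = \frac{4}{7} + 4 = \frac{32}{7} \approx 4.5714$)
$y = -704$ ($y = \frac{32}{7} \left(-154\right) = -704$)
$n = 2 i \sqrt{1246}$ ($n = \sqrt{-13088 + 8104} = \sqrt{-4984} = 2 i \sqrt{1246} \approx 70.597 i$)
$y - n = -704 - 2 i \sqrt{1246}$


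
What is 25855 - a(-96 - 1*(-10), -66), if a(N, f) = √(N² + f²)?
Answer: 25855 - 2*√2938 ≈ 25747.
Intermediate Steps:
25855 - a(-96 - 1*(-10), -66) = 25855 - √((-96 - 1*(-10))² + (-66)²) = 25855 - √((-96 + 10)² + 4356) = 25855 - √((-86)² + 4356) = 25855 - √(7396 + 4356) = 25855 - √11752 = 25855 - 2*√2938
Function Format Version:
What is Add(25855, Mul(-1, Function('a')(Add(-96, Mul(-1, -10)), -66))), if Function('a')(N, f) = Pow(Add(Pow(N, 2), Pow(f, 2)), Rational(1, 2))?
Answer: Add(25855, Mul(-2, Pow(2938, Rational(1, 2)))) ≈ 25747.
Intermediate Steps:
Add(25855, Mul(-1, Function('a')(Add(-96, Mul(-1, -10)), -66))) = Add(25855, Mul(-1, Pow(Add(Pow(Add(-96, Mul(-1, -10)), 2), Pow(-66, 2)), Rational(1, 2)))) = Add(25855, Mul(-1, Pow(Add(Pow(Add(-96, 10), 2), 4356), Rational(1, 2)))) = Add(25855, Mul(-1, Pow(Add(Pow(-86, 2), 4356), Rational(1, 2)))) = Add(25855, Mul(-1, Pow(Add(7396, 4356), Rational(1, 2)))) = Add(25855, Mul(-1, Pow(11752, Rational(1, 2)))) = Add(25855, Mul(-1, Mul(2, Pow(2938, Rational(1, 2))))) = Add(25855, Mul(-2, Pow(2938, Rational(1, 2))))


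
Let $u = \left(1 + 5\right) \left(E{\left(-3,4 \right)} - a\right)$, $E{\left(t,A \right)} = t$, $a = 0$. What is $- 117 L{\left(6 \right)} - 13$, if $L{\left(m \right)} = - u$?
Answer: $-2119$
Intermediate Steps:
$u = -18$ ($u = \left(1 + 5\right) \left(-3 - 0\right) = 6 \left(-3 + 0\right) = 6 \left(-3\right) = -18$)
$L{\left(m \right)} = 18$ ($L{\left(m \right)} = \left(-1\right) \left(-18\right) = 18$)
$- 117 L{\left(6 \right)} - 13 = \left(-117\right) 18 - 13 = -2106 - 13 = -2119$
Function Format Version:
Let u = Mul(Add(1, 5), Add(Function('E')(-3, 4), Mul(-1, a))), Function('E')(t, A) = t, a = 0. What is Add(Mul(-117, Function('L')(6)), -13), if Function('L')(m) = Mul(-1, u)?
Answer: -2119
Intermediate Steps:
u = -18 (u = Mul(Add(1, 5), Add(-3, Mul(-1, 0))) = Mul(6, Add(-3, 0)) = Mul(6, -3) = -18)
Function('L')(m) = 18 (Function('L')(m) = Mul(-1, -18) = 18)
Add(Mul(-117, Function('L')(6)), -13) = Add(Mul(-117, 18), -13) = Add(-2106, -13) = -2119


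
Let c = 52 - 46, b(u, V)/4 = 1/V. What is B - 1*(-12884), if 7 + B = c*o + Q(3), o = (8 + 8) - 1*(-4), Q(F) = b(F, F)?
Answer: 38995/3 ≈ 12998.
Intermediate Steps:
b(u, V) = 4/V
Q(F) = 4/F
o = 20 (o = 16 + 4 = 20)
c = 6
B = 343/3 (B = -7 + (6*20 + 4/3) = -7 + (120 + 4*(1/3)) = -7 + (120 + 4/3) = -7 + 364/3 = 343/3 ≈ 114.33)
B - 1*(-12884) = 343/3 - 1*(-12884) = 343/3 + 12884 = 38995/3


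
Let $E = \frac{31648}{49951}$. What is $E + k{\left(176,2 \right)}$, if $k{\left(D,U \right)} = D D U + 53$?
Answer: $\frac{3097243403}{49951} \approx 62006.0$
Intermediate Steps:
$k{\left(D,U \right)} = 53 + U D^{2}$ ($k{\left(D,U \right)} = D^{2} U + 53 = U D^{2} + 53 = 53 + U D^{2}$)
$E = \frac{31648}{49951}$ ($E = 31648 \cdot \frac{1}{49951} = \frac{31648}{49951} \approx 0.63358$)
$E + k{\left(176,2 \right)} = \frac{31648}{49951} + \left(53 + 2 \cdot 176^{2}\right) = \frac{31648}{49951} + \left(53 + 2 \cdot 30976\right) = \frac{31648}{49951} + \left(53 + 61952\right) = \frac{31648}{49951} + 62005 = \frac{3097243403}{49951}$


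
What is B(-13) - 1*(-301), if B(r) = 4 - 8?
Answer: 297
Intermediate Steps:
B(r) = -4
B(-13) - 1*(-301) = -4 - 1*(-301) = -4 + 301 = 297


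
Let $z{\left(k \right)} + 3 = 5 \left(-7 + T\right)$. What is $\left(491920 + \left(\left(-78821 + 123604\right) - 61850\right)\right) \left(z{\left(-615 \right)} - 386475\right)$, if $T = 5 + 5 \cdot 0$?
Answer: $-183524986264$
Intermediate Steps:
$T = 5$ ($T = 5 + 0 = 5$)
$z{\left(k \right)} = -13$ ($z{\left(k \right)} = -3 + 5 \left(-7 + 5\right) = -3 + 5 \left(-2\right) = -3 - 10 = -13$)
$\left(491920 + \left(\left(-78821 + 123604\right) - 61850\right)\right) \left(z{\left(-615 \right)} - 386475\right) = \left(491920 + \left(\left(-78821 + 123604\right) - 61850\right)\right) \left(-13 - 386475\right) = \left(491920 + \left(44783 - 61850\right)\right) \left(-386488\right) = \left(491920 - 17067\right) \left(-386488\right) = 474853 \left(-386488\right) = -183524986264$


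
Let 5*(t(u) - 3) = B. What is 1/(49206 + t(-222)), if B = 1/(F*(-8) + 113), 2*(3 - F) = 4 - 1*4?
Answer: 445/21898006 ≈ 2.0321e-5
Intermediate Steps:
F = 3 (F = 3 - (4 - 1*4)/2 = 3 - (4 - 4)/2 = 3 - 1/2*0 = 3 + 0 = 3)
B = 1/89 (B = 1/(3*(-8) + 113) = 1/(-24 + 113) = 1/89 ≈ 0.011236)
t(u) = 1336/445 (t(u) = 3 + (1/5)*(1/89) = 3 + 1/445 = 1336/445)
1/(49206 + t(-222)) = 1/(49206 + 1336/445) = 1/(21898006/445) = 445/21898006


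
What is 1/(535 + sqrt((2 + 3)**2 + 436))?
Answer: 535/285764 - sqrt(461)/285764 ≈ 0.0017970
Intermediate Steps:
1/(535 + sqrt((2 + 3)**2 + 436)) = 1/(535 + sqrt(5**2 + 436)) = 1/(535 + sqrt(25 + 436)) = 1/(535 + sqrt(461))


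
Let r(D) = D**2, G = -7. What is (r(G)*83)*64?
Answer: 260288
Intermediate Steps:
(r(G)*83)*64 = ((-7)**2*83)*64 = (49*83)*64 = 4067*64 = 260288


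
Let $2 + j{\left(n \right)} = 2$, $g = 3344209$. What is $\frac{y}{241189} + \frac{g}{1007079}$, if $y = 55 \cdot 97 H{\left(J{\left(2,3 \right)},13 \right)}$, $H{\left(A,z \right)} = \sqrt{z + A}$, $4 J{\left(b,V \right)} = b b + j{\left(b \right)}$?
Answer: $\frac{3344209}{1007079} + \frac{5335 \sqrt{14}}{241189} \approx 3.4035$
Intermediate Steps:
$j{\left(n \right)} = 0$ ($j{\left(n \right)} = -2 + 2 = 0$)
$J{\left(b,V \right)} = \frac{b^{2}}{4}$ ($J{\left(b,V \right)} = \frac{b b + 0}{4} = \frac{b^{2} + 0}{4} = \frac{b^{2}}{4}$)
$H{\left(A,z \right)} = \sqrt{A + z}$
$y = 5335 \sqrt{14}$ ($y = 55 \cdot 97 \sqrt{\frac{2^{2}}{4} + 13} = 5335 \sqrt{\frac{1}{4} \cdot 4 + 13} = 5335 \sqrt{1 + 13} = 5335 \sqrt{14} \approx 19962.0$)
$\frac{y}{241189} + \frac{g}{1007079} = \frac{5335 \sqrt{14}}{241189} + \frac{3344209}{1007079} = \frac{3344209}{1007079} + \frac{5335 \sqrt{14}}{241189}$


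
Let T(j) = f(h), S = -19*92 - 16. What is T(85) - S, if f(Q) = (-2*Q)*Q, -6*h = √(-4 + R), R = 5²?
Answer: 10577/6 ≈ 1762.8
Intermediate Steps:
R = 25
S = -1764 (S = -1748 - 16 = -1764)
h = -√21/6 (h = -√(-4 + 25)/6 = -√21/6 ≈ -0.76376)
f(Q) = -2*Q²
T(j) = -7/6 (T(j) = -2*(-√21/6)² = -2*7/12 = -7/6)
T(85) - S = -7/6 - 1*(-1764) = -7/6 + 1764 = 10577/6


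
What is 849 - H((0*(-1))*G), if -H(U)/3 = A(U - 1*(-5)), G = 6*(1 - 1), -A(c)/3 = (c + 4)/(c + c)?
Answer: 8409/10 ≈ 840.90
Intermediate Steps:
A(c) = -3*(4 + c)/(2*c) (A(c) = -3*(c + 4)/(c + c) = -3*(4 + c)/(2*c))
G = 0 (G = 6*0 = 0)
H(U) = 9/2 + 18/(5 + U) (H(U) = -3*(-3/2 - 6/(U - 1*(-5))) = -3*(-3/2 - 6/(U + 5)) = -3*(-3/2 - 6/(5 + U)) = 9/2 + 18/(5 + U))
849 - H((0*(-1))*G) = 849 - 9*(9 + (0*(-1))*0)/(2*(5 + (0*(-1))*0)) = 849 - 9*(9 + 0*0)/(2*(5 + 0*0)) = 849 - 9*(9 + 0)/(2*(5 + 0)) = 849 - 9*9/(2*5) = 849 - 1*81/10 = 849 - 81/10 = 8409/10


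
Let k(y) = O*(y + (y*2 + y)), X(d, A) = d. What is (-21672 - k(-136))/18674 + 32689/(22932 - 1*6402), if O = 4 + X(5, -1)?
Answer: 166563553/154340610 ≈ 1.0792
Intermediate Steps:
O = 9 (O = 4 + 5 = 9)
k(y) = 36*y (k(y) = 9*(y + (y*2 + y)) = 9*(y + (2*y + y)) = 9*(y + 3*y) = 9*(4*y) = 36*y)
(-21672 - k(-136))/18674 + 32689/(22932 - 1*6402) = (-21672 - 36*(-136))/18674 + 32689/(22932 - 1*6402) = (-21672 - 1*(-4896))*(1/18674) + 32689/(22932 - 6402) = (-21672 + 4896)*(1/18674) + 32689/16530 = -16776*1/18674 + 32689*(1/16530) = -8388/9337 + 32689/16530 = 166563553/154340610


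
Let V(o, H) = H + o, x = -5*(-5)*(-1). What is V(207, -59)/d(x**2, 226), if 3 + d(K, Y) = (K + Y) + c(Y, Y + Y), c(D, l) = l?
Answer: 37/325 ≈ 0.11385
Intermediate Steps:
x = -25 (x = 25*(-1) = -25)
d(K, Y) = -3 + K + 3*Y (d(K, Y) = -3 + ((K + Y) + (Y + Y)) = -3 + ((K + Y) + 2*Y) = -3 + (K + 3*Y) = -3 + K + 3*Y)
V(207, -59)/d(x**2, 226) = (-59 + 207)/(-3 + (-25)**2 + 3*226) = 148/(-3 + 625 + 678) = 148/1300 = 148*(1/1300) = 37/325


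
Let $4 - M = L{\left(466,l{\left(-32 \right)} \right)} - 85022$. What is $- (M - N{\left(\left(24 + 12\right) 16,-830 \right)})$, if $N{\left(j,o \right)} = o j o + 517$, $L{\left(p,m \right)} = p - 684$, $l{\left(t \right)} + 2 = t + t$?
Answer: $396721673$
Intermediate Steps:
$l{\left(t \right)} = -2 + 2 t$ ($l{\left(t \right)} = -2 + \left(t + t\right) = -2 + 2 t$)
$L{\left(p,m \right)} = -684 + p$
$N{\left(j,o \right)} = 517 + j o^{2}$ ($N{\left(j,o \right)} = j o o + 517 = j o^{2} + 517 = 517 + j o^{2}$)
$M = 85244$ ($M = 4 - \left(\left(-684 + 466\right) - 85022\right) = 4 - \left(-218 - 85022\right) = 4 - -85240 = 4 + 85240 = 85244$)
$- (M - N{\left(\left(24 + 12\right) 16,-830 \right)}) = - (85244 - \left(517 + \left(24 + 12\right) 16 \left(-830\right)^{2}\right)) = - (85244 - \left(517 + 36 \cdot 16 \cdot 688900\right)) = - (85244 - \left(517 + 576 \cdot 688900\right)) = - (85244 - \left(517 + 396806400\right)) = - (85244 - 396806917) = \left(-1\right) \left(-396721673\right) = 396721673$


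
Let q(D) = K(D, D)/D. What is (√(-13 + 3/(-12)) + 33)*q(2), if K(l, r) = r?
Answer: 33 + I*√53/2 ≈ 33.0 + 3.6401*I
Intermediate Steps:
q(D) = 1 (q(D) = D/D = 1)
(√(-13 + 3/(-12)) + 33)*q(2) = (√(-13 + 3/(-12)) + 33)*1 = (√(-13 + 3*(-1/12)) + 33)*1 = (√(-13 - ¼) + 33)*1 = (√(-53/4) + 33)*1 = (I*√53/2 + 33)*1 = (33 + I*√53/2)*1 = 33 + I*√53/2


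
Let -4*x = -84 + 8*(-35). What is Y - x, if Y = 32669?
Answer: 32578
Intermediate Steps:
x = 91 (x = -(-84 + 8*(-35))/4 = -(-84 - 280)/4 = -¼*(-364) = 91)
Y - x = 32669 - 1*91 = 32669 - 91 = 32578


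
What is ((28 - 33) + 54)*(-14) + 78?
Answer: -608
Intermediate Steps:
((28 - 33) + 54)*(-14) + 78 = (-5 + 54)*(-14) + 78 = 49*(-14) + 78 = -686 + 78 = -608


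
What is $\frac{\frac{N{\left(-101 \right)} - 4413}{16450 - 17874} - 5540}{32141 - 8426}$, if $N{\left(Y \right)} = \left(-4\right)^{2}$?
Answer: $- \frac{7884563}{33770160} \approx -0.23348$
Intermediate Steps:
$N{\left(Y \right)} = 16$
$\frac{\frac{N{\left(-101 \right)} - 4413}{16450 - 17874} - 5540}{32141 - 8426} = \frac{\frac{16 - 4413}{16450 - 17874} - 5540}{32141 - 8426} = \frac{- \frac{4397}{-1424} - 5540}{23715} = \left(\left(-4397\right) \left(- \frac{1}{1424}\right) - 5540\right) \frac{1}{23715} = \left(\frac{4397}{1424} - 5540\right) \frac{1}{23715} = \left(- \frac{7884563}{1424}\right) \frac{1}{23715} = - \frac{7884563}{33770160}$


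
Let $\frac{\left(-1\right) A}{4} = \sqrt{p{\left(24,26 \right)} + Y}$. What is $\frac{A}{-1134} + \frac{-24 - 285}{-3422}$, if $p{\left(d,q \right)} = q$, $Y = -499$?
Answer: $\frac{309}{3422} + \frac{2 i \sqrt{473}}{567} \approx 0.090298 + 0.076715 i$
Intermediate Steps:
$A = - 4 i \sqrt{473}$ ($A = - 4 \sqrt{26 - 499} = - 4 \sqrt{-473} = - 4 i \sqrt{473} \approx - 86.994 i$)
$\frac{A}{-1134} + \frac{-24 - 285}{-3422} = \frac{\left(-4\right) i \sqrt{473}}{-1134} + \frac{-24 - 285}{-3422} = - 4 i \sqrt{473} \left(- \frac{1}{1134}\right) + \left(-24 - 285\right) \left(- \frac{1}{3422}\right) = \frac{2 i \sqrt{473}}{567} - - \frac{309}{3422} = \frac{2 i \sqrt{473}}{567} + \frac{309}{3422} = \frac{309}{3422} + \frac{2 i \sqrt{473}}{567}$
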